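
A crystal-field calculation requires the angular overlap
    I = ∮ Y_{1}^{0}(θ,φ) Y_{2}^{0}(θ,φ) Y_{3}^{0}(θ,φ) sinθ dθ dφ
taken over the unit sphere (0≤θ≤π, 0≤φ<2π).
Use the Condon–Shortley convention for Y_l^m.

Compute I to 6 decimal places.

Rules hold: Σm=0, L=6 even, 1≤3≤3.
N = 3·5·7 = 105
Δ = 0!·2!·4!/7! = 1/105
Racah Σ t=0..0: t=0:+1/4 = 1/4
⇒ 3j(1 2 3; 0 0 0)² = 3/35, sgn -1
(m-triple is (0,0,0) — same symbol as above.)
4πI² = N·(3j₀)²·(3jₘ)² = 27/35
I = +1·√(0.771429/4π) = 0.24776670

0.247767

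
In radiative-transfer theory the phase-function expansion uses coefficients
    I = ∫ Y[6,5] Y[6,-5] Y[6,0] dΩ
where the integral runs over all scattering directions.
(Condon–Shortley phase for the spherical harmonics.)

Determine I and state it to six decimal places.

-0.157447

Checks pass: Σm=0; 18 even; l₃=6∈[0,12].
(2·6+1)(2·6+1)(2·6+1) = 2197
Δ: 6! 6! 6! / 19! → 1/325909584
sum: t=0:+1/373248000 t=1:−1/1728000 t=2:+1/110592 t=3:−1/46656 t=4:+1/110592 t=5:−1/1728000 t=6:+1/373248000 = -7/1555200
3j²(6 6 6; 0 0 0) = Δ·Π!·Σ² = 400/46189  (sign -1)
sum: t=0:+1/10368000 t=1:−1/62208000 = 1/12441600
3j²(6 6 6; 5 -5 0) = Δ·Π!·Σ² = 275/16796  (sign +1)
combine: 4πI² = 2197·400/46189·275/16796 = 32500/104329
take √, sign -1: I = -0.15744694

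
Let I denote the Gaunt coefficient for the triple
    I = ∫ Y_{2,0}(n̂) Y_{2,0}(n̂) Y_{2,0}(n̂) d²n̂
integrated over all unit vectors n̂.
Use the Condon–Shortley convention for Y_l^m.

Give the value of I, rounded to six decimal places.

0.180224

m-sum 0 ✓  L=6 even ✓  0≤2≤4 ✓
Π(2lᵢ+1) = 5×5×5 = 125
triangle coeff Δ(2,2,2) = 1/630
Σ_t [0,2]: t=0:+1/8 t=1:−1/1 t=2:+1/8 = -3/4
(3j)²=2/35 [(2 2 2; 0 0 0)], sign=-1
(m-triple is (0,0,0) — same symbol as above.)
⇒ 4πI² = 20/49
I = (+1)√(20/49/(4π)) = 0.18022375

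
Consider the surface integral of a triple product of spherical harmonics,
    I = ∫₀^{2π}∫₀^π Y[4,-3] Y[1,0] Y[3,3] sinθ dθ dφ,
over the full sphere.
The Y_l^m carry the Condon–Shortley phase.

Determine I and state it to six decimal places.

m-sum 0 ✓  L=8 even ✓  3≤3≤5 ✓
Π(2lᵢ+1) = 9×3×7 = 189
triangle coeff Δ(4,1,3) = 1/252
Σ_t [1,1]: t=1:−1/36 = -1/36
(3j)²=4/63 [(4 1 3; 0 0 0)], sign=+1
Σ_t [1,1]: t=1:−1/720 = -1/720
(3j)²=1/36 [(4 1 3; -3 0 3)], sign=-1
⇒ 4πI² = 1/3
I = (-1)√(1/3/(4π)) = -0.16286750

-0.162868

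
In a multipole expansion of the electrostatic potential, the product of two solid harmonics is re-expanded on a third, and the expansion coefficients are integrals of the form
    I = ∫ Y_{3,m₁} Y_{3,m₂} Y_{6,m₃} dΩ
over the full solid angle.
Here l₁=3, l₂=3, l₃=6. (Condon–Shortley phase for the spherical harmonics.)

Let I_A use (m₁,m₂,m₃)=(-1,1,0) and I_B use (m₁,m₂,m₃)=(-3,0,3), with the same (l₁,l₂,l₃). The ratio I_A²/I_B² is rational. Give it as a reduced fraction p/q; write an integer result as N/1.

Shared (l₁,l₂,l₃)=(3,3,6): N and (l;000)² cancel in I_A²/I_B².
A: Δ = 0!·6!·6!/13! = 1/12012; Racah Σ t=0..0: t=0:+1/2304 = 1/2304; ⇒ 3j(3 3 6; -1 1 0)² = 75/4004, sgn +1
B: Δ = 0!·6!·6!/13! = 1/12012; Racah Σ t=0..0: t=0:+1/25920 = 1/25920; ⇒ 3j(3 3 6; -3 0 3)² = 1/143, sgn -1
I_A²/I_B² = (75/4004)/(1/143) = 75/28

75/28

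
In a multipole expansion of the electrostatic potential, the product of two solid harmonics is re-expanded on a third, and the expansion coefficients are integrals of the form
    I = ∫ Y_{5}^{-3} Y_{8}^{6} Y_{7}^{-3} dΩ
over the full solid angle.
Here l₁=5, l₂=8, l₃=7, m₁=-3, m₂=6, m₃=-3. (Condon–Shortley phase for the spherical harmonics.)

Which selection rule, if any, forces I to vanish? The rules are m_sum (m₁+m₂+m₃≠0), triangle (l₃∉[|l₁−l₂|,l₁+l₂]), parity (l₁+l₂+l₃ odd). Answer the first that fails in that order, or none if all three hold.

none

azimuthal sum: -3 + 6 − 3 = 0  ✓
3 ≤ 7 ≤ 13 (triangle on l)  ✓
L = 5 + 8 + 7 = 20 (even)  ✓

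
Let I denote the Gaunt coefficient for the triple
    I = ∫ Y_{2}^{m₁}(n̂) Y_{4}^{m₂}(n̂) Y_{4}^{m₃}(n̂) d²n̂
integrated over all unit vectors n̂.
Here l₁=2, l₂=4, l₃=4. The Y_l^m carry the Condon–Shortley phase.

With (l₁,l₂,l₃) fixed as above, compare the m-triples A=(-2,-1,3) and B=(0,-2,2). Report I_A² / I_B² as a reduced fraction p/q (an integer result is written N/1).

Same 2,4,4: normalisation and zero-m 3j drop out of the ratio.
A: Δ: 2! 2! 6! / 11! → 1/13860; sum: t=2:+1/480 = 1/480; 3j²(2 4 4; -2 -1 3) = Δ·Π!·Σ² = 3/110  (sign -1)
B: Δ: 2! 2! 6! / 11! → 1/13860; sum: t=0:+1/192 t=1:−1/120 t=2:+1/2880 = -1/360; 3j²(2 4 4; 0 -2 2) = Δ·Π!·Σ² = 16/3465  (sign -1)
I_A²/I_B² = (3/110)/(16/3465) = 189/32

189/32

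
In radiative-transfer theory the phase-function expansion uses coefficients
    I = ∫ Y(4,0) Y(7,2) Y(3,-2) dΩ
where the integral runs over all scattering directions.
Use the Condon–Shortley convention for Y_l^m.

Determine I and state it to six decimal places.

0.169123

Rules hold: Σm=0, L=14 even, 3≤3≤11.
N = 9·15·7 = 945
Δ = 8!·0!·6!/15! = 1/45045
Racah Σ t=4..4: t=4:+1/20736 = 1/20736
⇒ 3j(4 7 3; 0 0 0)² = 35/1287, sgn -1
Racah Σ t=4..4: t=4:+1/69120 = 1/69120
⇒ 3j(4 7 3; 0 2 -2)² = 2/143, sgn -1
4πI² = N·(3j₀)²·(3jₘ)² = 7350/20449
I = +1·√(0.359431/4π) = 0.16912301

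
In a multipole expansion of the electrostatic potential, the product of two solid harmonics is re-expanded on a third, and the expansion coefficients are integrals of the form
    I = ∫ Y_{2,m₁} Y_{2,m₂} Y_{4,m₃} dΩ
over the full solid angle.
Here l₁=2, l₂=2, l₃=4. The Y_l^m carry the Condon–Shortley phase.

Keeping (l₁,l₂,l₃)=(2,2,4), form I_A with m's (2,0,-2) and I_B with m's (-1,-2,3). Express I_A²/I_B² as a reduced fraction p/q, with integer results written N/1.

Same 2,2,4: normalisation and zero-m 3j drop out of the ratio.
A: Δ: 0! 4! 4! / 9! → 1/630; sum: t=0:+1/96 = 1/96; 3j²(2 2 4; 2 0 -2) = Δ·Π!·Σ² = 1/42  (sign +1)
B: Δ: 0! 4! 4! / 9! → 1/630; sum: t=0:+1/144 = 1/144; 3j²(2 2 4; -1 -2 3) = Δ·Π!·Σ² = 1/18  (sign -1)
I_A²/I_B² = (1/42)/(1/18) = 3/7

3/7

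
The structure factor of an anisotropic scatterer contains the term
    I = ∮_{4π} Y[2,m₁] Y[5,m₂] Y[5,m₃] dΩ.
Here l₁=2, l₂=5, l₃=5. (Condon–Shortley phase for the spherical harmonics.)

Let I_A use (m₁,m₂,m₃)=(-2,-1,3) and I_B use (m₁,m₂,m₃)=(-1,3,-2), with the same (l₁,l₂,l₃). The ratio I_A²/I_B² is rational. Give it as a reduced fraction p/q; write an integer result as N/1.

l's match ⇒ only the (l;m) 3-j factors differ between A and B.
A: triangle coeff Δ(2,5,5) = 1/38610; Σ_t [2,2]: t=2:+1/5760 = 1/5760; (3j)²=56/2145 [(2 5 5; -2 -1 3)], sign=+1
B: triangle coeff Δ(2,5,5) = 1/38610; Σ_t [1,2]: t=1:−1/10080 t=2:+1/2880 = 1/4032; (3j)²=10/429 [(2 5 5; -1 3 -2)], sign=-1
I_A²/I_B² = (56/2145)/(10/429) = 28/25

28/25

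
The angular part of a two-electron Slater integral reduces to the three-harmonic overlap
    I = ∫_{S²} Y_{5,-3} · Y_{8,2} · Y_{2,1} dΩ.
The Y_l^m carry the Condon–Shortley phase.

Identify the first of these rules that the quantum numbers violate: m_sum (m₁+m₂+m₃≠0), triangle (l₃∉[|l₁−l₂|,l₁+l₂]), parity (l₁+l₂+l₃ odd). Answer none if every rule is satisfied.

triangle

m₁+m₂+m₃ = -3 + 2 + 1 = 0  ✓
triangle: |5−8|=3 ≤ l₃=2 ≤ 5+8=13  ✗
parity: l₁+l₂+l₃ = 15 is odd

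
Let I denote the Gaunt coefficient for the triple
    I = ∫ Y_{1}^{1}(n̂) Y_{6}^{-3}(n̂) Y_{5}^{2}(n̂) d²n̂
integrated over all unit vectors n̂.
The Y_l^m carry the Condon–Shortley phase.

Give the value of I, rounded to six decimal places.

Checks pass: Σm=0; 12 even; l₃=5∈[5,7].
(2·1+1)(2·6+1)(2·5+1) = 429
Δ: 2! 0! 10! / 13! → 1/858
sum: t=1:−1/14400 = -1/14400
3j²(1 6 5; 0 0 0) = Δ·Π!·Σ² = 6/143  (sign +1)
sum: t=0:+1/60480 = 1/60480
3j²(1 6 5; 1 -3 2) = Δ·Π!·Σ² = 6/143  (sign -1)
combine: 4πI² = 429·6/143·6/143 = 108/143
take √, sign -1: I = -0.24515397

-0.245154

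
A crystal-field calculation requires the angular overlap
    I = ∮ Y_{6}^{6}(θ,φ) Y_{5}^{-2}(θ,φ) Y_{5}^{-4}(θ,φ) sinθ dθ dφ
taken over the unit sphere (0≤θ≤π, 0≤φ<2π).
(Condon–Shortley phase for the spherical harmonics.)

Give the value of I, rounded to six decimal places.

-0.161540

Checks pass: Σm=0; 16 even; l₃=5∈[1,11].
(2·6+1)(2·5+1)(2·5+1) = 1573
Δ: 6! 6! 4! / 17! → 1/28588560
sum: t=1:−1/345600 t=2:+1/13824 t=3:−1/5184 t=4:+1/13824 t=5:−1/345600 = -7/129600
3j²(6 5 5; 0 0 0) = Δ·Π!·Σ² = 80/7293  (sign +1)
sum: t=0:+1/3110400 = 1/3110400
3j²(6 5 5; 6 -2 -4) = Δ·Π!·Σ² = 21/1105  (sign -1)
combine: 4πI² = 1573·80/7293·21/1105 = 1232/3757
take √, sign -1: I = -0.16153991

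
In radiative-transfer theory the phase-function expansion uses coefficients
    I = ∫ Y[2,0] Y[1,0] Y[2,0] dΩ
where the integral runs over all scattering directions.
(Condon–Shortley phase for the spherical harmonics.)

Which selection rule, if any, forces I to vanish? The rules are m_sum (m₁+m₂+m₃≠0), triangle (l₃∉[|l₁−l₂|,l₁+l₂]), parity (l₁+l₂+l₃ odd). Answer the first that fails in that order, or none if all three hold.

m₁+m₂+m₃ = 0 + 0 + 0 = 0  ✓
triangle: |2−1|=1 ≤ l₃=2 ≤ 2+1=3  ✓
parity: l₁+l₂+l₃ = 5 is odd  ✗

parity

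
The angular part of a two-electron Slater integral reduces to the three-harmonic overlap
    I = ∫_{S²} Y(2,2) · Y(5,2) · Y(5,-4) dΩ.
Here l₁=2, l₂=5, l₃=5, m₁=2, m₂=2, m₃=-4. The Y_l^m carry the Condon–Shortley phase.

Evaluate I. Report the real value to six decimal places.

-0.137240

m-sum 0 ✓  L=12 even ✓  3≤5≤7 ✓
Π(2lᵢ+1) = 5×11×11 = 605
triangle coeff Δ(2,5,5) = 1/38610
Σ_t [0,2]: t=0:+1/2880 t=1:−1/576 t=2:+1/2880 = -1/960
(3j)²=10/429 [(2 5 5; 0 0 0)], sign=+1
Σ_t [0,0]: t=0:+1/20160 = 1/20160
(3j)²=12/715 [(2 5 5; 2 2 -4)], sign=-1
⇒ 4πI² = 40/169
I = (-1)√(40/169/(4π)) = -0.13724032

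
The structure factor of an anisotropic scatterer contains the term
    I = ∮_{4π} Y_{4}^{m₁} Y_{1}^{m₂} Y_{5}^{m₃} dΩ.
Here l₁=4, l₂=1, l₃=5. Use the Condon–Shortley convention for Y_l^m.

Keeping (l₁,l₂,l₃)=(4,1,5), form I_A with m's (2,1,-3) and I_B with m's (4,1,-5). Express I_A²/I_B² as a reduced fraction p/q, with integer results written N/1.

28/45

l's match ⇒ only the (l;m) 3-j factors differ between A and B.
A: triangle coeff Δ(4,1,5) = 1/495; Σ_t [0,0]: t=0:+1/2880 = 1/2880; (3j)²=28/495 [(4 1 5; 2 1 -3)], sign=+1
B: triangle coeff Δ(4,1,5) = 1/495; Σ_t [0,0]: t=0:+1/80640 = 1/80640; (3j)²=1/11 [(4 1 5; 4 1 -5)], sign=+1
I_A²/I_B² = (28/495)/(1/11) = 28/45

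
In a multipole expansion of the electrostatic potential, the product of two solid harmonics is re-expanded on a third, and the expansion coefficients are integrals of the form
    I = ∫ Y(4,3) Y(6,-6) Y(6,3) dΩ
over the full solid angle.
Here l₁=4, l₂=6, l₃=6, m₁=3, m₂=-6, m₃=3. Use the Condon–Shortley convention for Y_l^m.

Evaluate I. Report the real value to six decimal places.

-0.119136

Checks pass: Σm=0; 16 even; l₃=6∈[2,10].
(2·4+1)(2·6+1)(2·6+1) = 1521
Δ: 4! 4! 8! / 17! → 1/15315300
sum: t=0:+1/829440 t=1:−1/25920 t=2:+1/9216 t=3:−1/25920 t=4:+1/829440 = 7/207360
3j²(4 6 6; 0 0 0) = Δ·Π!·Σ² = 28/2431  (sign +1)
sum: t=0:+1/5806080 = 1/5806080
3j²(4 6 6; 3 -6 3) = Δ·Π!·Σ² = 9/884  (sign -1)
combine: 4πI² = 1521·28/2431·9/884 = 567/3179
take √, sign -1: I = -0.11913554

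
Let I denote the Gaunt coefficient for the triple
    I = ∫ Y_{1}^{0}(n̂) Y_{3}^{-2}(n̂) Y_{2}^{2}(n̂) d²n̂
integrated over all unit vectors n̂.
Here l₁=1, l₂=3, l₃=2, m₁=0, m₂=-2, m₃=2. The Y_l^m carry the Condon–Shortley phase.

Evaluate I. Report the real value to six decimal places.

m-sum 0 ✓  L=6 even ✓  2≤2≤4 ✓
Π(2lᵢ+1) = 3×7×5 = 105
triangle coeff Δ(1,3,2) = 1/105
Σ_t [1,1]: t=1:−1/4 = -1/4
(3j)²=3/35 [(1 3 2; 0 0 0)], sign=-1
Σ_t [1,1]: t=1:−1/24 = -1/24
(3j)²=1/21 [(1 3 2; 0 -2 2)], sign=-1
⇒ 4πI² = 3/7
I = (+1)√(3/7/(4π)) = 0.18467439

0.184674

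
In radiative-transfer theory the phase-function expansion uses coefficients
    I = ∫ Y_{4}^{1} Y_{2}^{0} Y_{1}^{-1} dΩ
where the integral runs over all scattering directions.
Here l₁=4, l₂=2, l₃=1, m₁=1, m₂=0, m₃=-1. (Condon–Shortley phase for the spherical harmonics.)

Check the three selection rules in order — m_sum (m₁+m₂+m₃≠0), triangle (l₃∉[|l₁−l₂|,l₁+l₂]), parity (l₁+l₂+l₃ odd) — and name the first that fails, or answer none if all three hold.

triangle

azimuthal sum: 1 + 0 − 1 = 0  ✓
2 ≤ 1 ≤ 6 (triangle on l)  ✗
L = 4 + 2 + 1 = 7 (odd)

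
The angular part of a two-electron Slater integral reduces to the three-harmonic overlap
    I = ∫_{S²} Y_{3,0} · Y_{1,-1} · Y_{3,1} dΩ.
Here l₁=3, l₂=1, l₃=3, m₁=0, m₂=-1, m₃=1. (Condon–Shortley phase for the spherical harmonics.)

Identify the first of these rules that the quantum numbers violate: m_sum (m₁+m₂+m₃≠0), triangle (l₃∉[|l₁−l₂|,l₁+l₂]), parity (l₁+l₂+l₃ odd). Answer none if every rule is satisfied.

Σmᵢ = 0  ✓
l₃∈[|l₁−l₂|,l₁+l₂]=[2,4], have l₃=3  ✓
Σlᵢ = 7 ⇒ odd  ✗

parity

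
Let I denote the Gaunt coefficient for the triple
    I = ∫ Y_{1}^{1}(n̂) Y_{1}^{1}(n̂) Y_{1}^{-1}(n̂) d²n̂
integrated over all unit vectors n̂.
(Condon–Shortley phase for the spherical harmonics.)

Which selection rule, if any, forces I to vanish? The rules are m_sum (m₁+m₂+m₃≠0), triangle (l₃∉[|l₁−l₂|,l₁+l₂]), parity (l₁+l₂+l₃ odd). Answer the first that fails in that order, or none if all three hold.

m_sum

Σmᵢ = 1  ✗
l₃∈[|l₁−l₂|,l₁+l₂]=[0,2], have l₃=1
Σlᵢ = 3 ⇒ odd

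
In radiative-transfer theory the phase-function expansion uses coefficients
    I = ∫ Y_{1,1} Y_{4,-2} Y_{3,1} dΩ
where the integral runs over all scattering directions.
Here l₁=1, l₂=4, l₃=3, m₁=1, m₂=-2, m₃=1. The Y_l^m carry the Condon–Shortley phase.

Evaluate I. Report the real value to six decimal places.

0.238414

Rules hold: Σm=0, L=8 even, 3≤3≤5.
N = 3·9·7 = 189
Δ = 2!·0!·6!/9! = 1/252
Racah Σ t=1..1: t=1:−1/36 = -1/36
⇒ 3j(1 4 3; 0 0 0)² = 4/63, sgn +1
Racah Σ t=0..0: t=0:+1/96 = 1/96
⇒ 3j(1 4 3; 1 -2 1)² = 5/84, sgn +1
4πI² = N·(3j₀)²·(3jₘ)² = 5/7
I = +1·√(0.714286/4π) = 0.23841361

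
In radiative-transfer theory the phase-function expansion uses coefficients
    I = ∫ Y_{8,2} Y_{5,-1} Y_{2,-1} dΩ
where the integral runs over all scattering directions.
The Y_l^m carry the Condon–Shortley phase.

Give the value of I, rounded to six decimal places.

|8−5|≤2≤8+5 violated ⇒ I = 0

0.000000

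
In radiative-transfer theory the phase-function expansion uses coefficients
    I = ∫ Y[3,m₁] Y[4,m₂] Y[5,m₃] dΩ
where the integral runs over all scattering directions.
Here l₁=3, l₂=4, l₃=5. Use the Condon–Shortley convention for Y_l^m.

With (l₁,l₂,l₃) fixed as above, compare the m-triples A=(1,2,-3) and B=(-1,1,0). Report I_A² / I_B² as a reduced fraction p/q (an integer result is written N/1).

1134/5

Shared (l₁,l₂,l₃)=(3,4,5): N and (l;000)² cancel in I_A²/I_B².
A: Δ = 2!·4!·6!/13! = 1/180180; Racah Σ t=0..2: t=0:+1/5760 t=1:−1/720 t=2:+1/2304 = -1/1280; ⇒ 3j(3 4 5; 1 2 -3)² = 27/1430, sgn -1
B: Δ = 2!·4!·6!/13! = 1/180180; Racah Σ t=0..2: t=0:+1/5760 t=1:−1/288 t=2:+1/288 = 1/5760; ⇒ 3j(3 4 5; -1 1 0)² = 1/12012, sgn -1
I_A²/I_B² = (27/1430)/(1/12012) = 1134/5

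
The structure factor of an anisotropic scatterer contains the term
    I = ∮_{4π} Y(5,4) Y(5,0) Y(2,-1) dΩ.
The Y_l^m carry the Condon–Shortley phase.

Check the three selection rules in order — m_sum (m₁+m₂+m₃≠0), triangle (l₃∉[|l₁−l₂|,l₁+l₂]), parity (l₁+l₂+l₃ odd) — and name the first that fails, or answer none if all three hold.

m_sum

Σmᵢ = 3  ✗
l₃∈[|l₁−l₂|,l₁+l₂]=[0,10], have l₃=2
Σlᵢ = 12 ⇒ even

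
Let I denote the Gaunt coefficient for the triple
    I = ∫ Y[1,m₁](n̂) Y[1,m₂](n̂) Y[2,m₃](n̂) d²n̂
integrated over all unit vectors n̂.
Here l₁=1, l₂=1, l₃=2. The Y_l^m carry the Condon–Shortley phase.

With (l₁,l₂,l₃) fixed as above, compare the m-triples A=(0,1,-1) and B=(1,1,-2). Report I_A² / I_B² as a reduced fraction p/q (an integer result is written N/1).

Shared (l₁,l₂,l₃)=(1,1,2): N and (l;000)² cancel in I_A²/I_B².
A: Δ = 0!·2!·2!/5! = 1/30; Racah Σ t=0..0: t=0:+1/2 = 1/2; ⇒ 3j(1 1 2; 0 1 -1)² = 1/10, sgn -1
B: Δ = 0!·2!·2!/5! = 1/30; Racah Σ t=0..0: t=0:+1/4 = 1/4; ⇒ 3j(1 1 2; 1 1 -2)² = 1/5, sgn +1
I_A²/I_B² = (1/10)/(1/5) = 1/2

1/2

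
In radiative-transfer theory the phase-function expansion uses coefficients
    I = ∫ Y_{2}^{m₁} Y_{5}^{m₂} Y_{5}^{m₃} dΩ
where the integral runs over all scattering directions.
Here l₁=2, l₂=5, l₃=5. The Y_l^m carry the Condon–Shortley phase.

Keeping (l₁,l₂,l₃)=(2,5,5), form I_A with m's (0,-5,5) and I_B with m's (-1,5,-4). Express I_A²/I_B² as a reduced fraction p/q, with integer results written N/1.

l's match ⇒ only the (l;m) 3-j factors differ between A and B.
A: triangle coeff Δ(2,5,5) = 1/38610; Σ_t [0,0]: t=0:+1/161280 = 1/161280; (3j)²=15/286 [(2 5 5; 0 -5 5)], sign=+1
B: triangle coeff Δ(2,5,5) = 1/38610; Σ_t [2,2]: t=2:+1/80640 = 1/80640; (3j)²=9/286 [(2 5 5; -1 5 -4)], sign=-1
I_A²/I_B² = (15/286)/(9/286) = 5/3

5/3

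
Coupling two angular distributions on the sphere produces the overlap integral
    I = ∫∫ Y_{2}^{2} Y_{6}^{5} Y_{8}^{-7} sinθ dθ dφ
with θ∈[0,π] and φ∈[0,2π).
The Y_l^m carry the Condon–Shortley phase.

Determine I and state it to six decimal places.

-0.313531

Rules hold: Σm=0, L=16 even, 4≤8≤8.
N = 5·13·17 = 1105
Δ = 0!·4!·12!/17! = 1/30940
Racah Σ t=0..0: t=0:+1/2073600 = 1/2073600
⇒ 3j(2 6 8; 0 0 0)² = 28/1105, sgn +1
Racah Σ t=0..0: t=0:+1/958003200 = 1/958003200
⇒ 3j(2 6 8; 2 5 -7)² = 3/68, sgn -1
4πI² = N·(3j₀)²·(3jₘ)² = 21/17
I = -1·√(1.23529/4π) = -0.31353083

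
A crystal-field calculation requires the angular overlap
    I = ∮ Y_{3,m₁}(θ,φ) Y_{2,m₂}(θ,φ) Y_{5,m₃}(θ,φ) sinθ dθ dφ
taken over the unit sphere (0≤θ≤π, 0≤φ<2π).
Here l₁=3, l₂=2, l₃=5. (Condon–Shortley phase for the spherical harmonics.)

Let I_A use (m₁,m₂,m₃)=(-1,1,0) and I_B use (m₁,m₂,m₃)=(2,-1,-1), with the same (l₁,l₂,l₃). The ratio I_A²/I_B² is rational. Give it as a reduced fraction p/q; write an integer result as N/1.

Shared (l₁,l₂,l₃)=(3,2,5): N and (l;000)² cancel in I_A²/I_B².
A: Δ = 0!·6!·4!/11! = 1/2310; Racah Σ t=0..0: t=0:+1/288 = 1/288; ⇒ 3j(3 2 5; -1 1 0)² = 5/231, sgn -1
B: Δ = 0!·6!·4!/11! = 1/2310; Racah Σ t=0..0: t=0:+1/720 = 1/720; ⇒ 3j(3 2 5; 2 -1 -1)² = 4/385, sgn +1
I_A²/I_B² = (5/231)/(4/385) = 25/12

25/12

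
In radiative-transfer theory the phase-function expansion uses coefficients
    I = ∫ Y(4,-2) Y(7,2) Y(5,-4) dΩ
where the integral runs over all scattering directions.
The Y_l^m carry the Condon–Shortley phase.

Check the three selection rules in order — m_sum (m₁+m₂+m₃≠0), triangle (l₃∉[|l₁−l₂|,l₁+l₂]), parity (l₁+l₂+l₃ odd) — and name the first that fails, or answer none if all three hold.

m_sum

Σmᵢ = -4  ✗
l₃∈[|l₁−l₂|,l₁+l₂]=[3,11], have l₃=5
Σlᵢ = 16 ⇒ even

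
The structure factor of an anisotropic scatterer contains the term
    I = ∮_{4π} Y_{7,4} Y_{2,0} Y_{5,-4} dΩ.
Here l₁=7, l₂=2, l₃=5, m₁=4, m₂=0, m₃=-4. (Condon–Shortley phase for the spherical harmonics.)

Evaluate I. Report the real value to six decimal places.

0.145565

m-sum 0 ✓  L=14 even ✓  5≤5≤9 ✓
Π(2lᵢ+1) = 15×5×11 = 825
triangle coeff Δ(7,2,5) = 1/15015
Σ_t [2,2]: t=2:+1/57600 = 1/57600
(3j)²=21/715 [(7 2 5; 0 0 0)], sign=-1
Σ_t [2,2]: t=2:+1/1451520 = 1/1451520
(3j)²=1/91 [(7 2 5; 4 0 -4)], sign=-1
⇒ 4πI² = 45/169
I = (+1)√(45/169/(4π)) = 0.14556534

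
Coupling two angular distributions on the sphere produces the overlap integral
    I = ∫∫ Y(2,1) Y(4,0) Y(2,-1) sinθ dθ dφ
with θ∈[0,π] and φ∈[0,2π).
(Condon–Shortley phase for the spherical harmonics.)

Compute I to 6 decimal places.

0.161197

m-sum 0 ✓  L=8 even ✓  2≤2≤6 ✓
Π(2lᵢ+1) = 5×9×5 = 225
triangle coeff Δ(2,4,2) = 1/630
Σ_t [2,2]: t=2:+1/16 = 1/16
(3j)²=2/35 [(2 4 2; 0 0 0)], sign=+1
Σ_t [1,1]: t=1:−1/36 = -1/36
(3j)²=8/315 [(2 4 2; 1 0 -1)], sign=+1
⇒ 4πI² = 16/49
I = (+1)√(16/49/(4π)) = 0.16119702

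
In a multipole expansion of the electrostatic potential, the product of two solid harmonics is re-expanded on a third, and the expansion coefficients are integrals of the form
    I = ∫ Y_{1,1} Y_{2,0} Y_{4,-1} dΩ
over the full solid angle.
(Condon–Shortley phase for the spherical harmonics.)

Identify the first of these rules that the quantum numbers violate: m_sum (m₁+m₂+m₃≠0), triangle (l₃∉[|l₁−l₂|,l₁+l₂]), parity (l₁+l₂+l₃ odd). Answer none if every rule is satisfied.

triangle

m₁+m₂+m₃ = 1 + 0 − 1 = 0  ✓
triangle: |1−2|=1 ≤ l₃=4 ≤ 1+2=3  ✗
parity: l₁+l₂+l₃ = 7 is odd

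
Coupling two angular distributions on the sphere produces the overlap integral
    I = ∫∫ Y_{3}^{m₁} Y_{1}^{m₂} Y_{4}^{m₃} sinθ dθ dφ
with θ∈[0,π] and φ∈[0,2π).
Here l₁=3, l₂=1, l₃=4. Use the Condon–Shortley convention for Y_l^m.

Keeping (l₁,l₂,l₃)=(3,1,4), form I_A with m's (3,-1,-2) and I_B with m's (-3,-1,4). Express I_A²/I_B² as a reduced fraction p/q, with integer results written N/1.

Shared (l₁,l₂,l₃)=(3,1,4): N and (l;000)² cancel in I_A²/I_B².
A: Δ = 0!·6!·2!/9! = 1/252; Racah Σ t=0..0: t=0:+1/1440 = 1/1440; ⇒ 3j(3 1 4; 3 -1 -2)² = 1/252, sgn +1
B: Δ = 0!·6!·2!/9! = 1/252; Racah Σ t=0..0: t=0:+1/1440 = 1/1440; ⇒ 3j(3 1 4; -3 -1 4)² = 1/9, sgn +1
I_A²/I_B² = (1/252)/(1/9) = 1/28

1/28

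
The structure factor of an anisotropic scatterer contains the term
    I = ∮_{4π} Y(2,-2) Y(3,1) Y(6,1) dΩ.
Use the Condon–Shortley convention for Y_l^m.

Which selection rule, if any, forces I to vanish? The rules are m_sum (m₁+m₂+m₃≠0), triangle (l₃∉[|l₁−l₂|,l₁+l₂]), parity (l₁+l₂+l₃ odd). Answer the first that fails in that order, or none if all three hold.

azimuthal sum: -2 + 1 + 1 = 0  ✓
1 ≤ 6 ≤ 5 (triangle on l)  ✗
L = 2 + 3 + 6 = 11 (odd)

triangle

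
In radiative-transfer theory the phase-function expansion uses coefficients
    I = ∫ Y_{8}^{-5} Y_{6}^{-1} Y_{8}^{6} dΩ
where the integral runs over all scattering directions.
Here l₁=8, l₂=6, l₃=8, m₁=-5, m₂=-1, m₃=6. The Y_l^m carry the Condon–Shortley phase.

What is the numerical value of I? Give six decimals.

-0.128011

m-sum 0 ✓  L=22 even ✓  2≤8≤14 ✓
Π(2lᵢ+1) = 17×13×17 = 3757
triangle coeff Δ(8,6,8) = 1/13742520792
Σ_t [0,6]: t=0:+1/41803776000 t=1:−1/435456000 t=2:+1/39813120 t=3:−1/18662400 t=4:+1/39813120 t=5:−1/435456000 t=6:+1/41803776000 = -11/1393459200
(3j)²=600/96577 [(8 6 8; 0 0 0)], sign=-1
Σ_t [3,5]: t=3:−1/6270566400 t=4:+1/2090188800 t=5:−1/6967296000 = 11/62705664000
(3j)²=1573/178296 [(8 6 8; -5 -1 6)], sign=+1
⇒ 4πI² = 39325/190969
I = (-1)√(39325/190969/(4π)) = -0.12801121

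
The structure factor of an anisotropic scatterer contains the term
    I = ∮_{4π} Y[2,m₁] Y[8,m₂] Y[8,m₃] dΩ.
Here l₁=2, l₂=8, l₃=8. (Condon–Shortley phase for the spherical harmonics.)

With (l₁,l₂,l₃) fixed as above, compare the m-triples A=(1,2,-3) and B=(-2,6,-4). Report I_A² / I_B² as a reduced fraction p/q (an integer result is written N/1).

Same 2,8,8: normalisation and zero-m 3j drop out of the ratio.
A: Δ: 2! 2! 14! / 19! → 1/348840; sum: t=0:+1/174182400 t=1:−1/87091200 = -1/174182400; 3j²(2 8 8; 1 2 -3) = Δ·Π!·Σ² = 55/7752  (sign +1)
B: Δ: 2! 2! 14! / 19! → 1/348840; sum: t=2:+1/3832012800 = 1/3832012800; 3j²(2 8 8; -2 6 -4) = Δ·Π!·Σ² = 91/9690  (sign +1)
I_A²/I_B² = (55/7752)/(91/9690) = 275/364

275/364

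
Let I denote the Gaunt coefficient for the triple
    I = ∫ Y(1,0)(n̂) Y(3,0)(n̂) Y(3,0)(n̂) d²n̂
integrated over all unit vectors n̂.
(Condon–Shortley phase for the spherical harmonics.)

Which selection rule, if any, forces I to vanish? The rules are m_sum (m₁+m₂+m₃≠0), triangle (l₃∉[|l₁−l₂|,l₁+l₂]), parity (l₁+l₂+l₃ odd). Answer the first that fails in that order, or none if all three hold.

parity

azimuthal sum: 0 + 0 + 0 = 0  ✓
2 ≤ 3 ≤ 4 (triangle on l)  ✓
L = 1 + 3 + 3 = 7 (odd)  ✗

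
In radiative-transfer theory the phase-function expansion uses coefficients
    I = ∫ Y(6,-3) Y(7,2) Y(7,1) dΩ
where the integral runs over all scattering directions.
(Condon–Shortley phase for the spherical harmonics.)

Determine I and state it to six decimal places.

Rules hold: Σm=0, L=20 even, 1≤7≤13.
N = 13·15·15 = 2925
Δ = 6!·6!·8!/21! = 1/2444321880
Racah Σ t=0..6: t=0:+1/2612736000 t=1:−1/20736000 t=2:+1/1658880 t=3:−1/746496 t=4:+1/1658880 t=5:−1/20736000 t=6:+1/2612736000 = -1/4354560
⇒ 3j(6 7 7; 0 0 0)² = 1000/138567, sgn +1
Racah Σ t=3..6: t=3:−1/37324800 t=4:+1/4147200 t=5:−1/3317760 t=6:+1/18662400 = -1/29859840
⇒ 3j(6 7 7; -3 2 1)² = 175/138567, sgn -1
4πI² = N·(3j₀)²·(3jₘ)² = 4375000/164109517
I = -1·√(0.026659/4π) = -0.04605929

-0.046059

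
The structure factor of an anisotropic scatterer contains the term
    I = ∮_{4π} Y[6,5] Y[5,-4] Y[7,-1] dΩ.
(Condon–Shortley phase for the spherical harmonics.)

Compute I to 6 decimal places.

m-sum 0 ✓  L=18 even ✓  1≤7≤11 ✓
Π(2lᵢ+1) = 13×11×15 = 2145
triangle coeff Δ(6,5,7) = 1/174594420
Σ_t [0,4]: t=0:+1/4147200 t=1:−1/207360 t=2:+1/82944 t=3:−1/207360 t=4:+1/4147200 = 1/345600
(3j)²=420/46189 [(6 5 7; 0 0 0)], sign=-1
Σ_t [0,1]: t=0:+1/14515200 t=1:−1/174182400 = 11/174182400
(3j)²=121/12597 [(6 5 7; 5 -4 -1)], sign=+1
⇒ 4πI² = 254100/1356277
I = (-1)√(254100/1356277/(4π)) = -0.12210212

-0.122102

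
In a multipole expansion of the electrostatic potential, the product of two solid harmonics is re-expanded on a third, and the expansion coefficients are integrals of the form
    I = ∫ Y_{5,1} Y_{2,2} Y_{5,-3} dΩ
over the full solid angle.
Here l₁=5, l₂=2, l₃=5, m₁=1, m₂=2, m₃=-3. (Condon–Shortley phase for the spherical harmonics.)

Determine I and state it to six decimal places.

0.171169

Rules hold: Σm=0, L=12 even, 3≤5≤7.
N = 11·5·11 = 605
Δ = 2!·8!·2!/13! = 1/38610
Racah Σ t=0..2: t=0:+1/2880 t=1:−1/576 t=2:+1/2880 = -1/960
⇒ 3j(5 2 5; 0 0 0)² = 10/429, sgn +1
Racah Σ t=2..2: t=2:+1/5760 = 1/5760
⇒ 3j(5 2 5; 1 2 -3)² = 56/2145, sgn +1
4πI² = N·(3j₀)²·(3jₘ)² = 560/1521
I = +1·√(0.368179/4π) = 0.17116875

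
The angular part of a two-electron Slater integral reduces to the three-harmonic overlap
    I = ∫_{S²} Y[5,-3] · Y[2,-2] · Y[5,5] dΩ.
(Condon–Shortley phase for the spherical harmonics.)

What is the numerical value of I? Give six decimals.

m-sum 0 ✓  L=12 even ✓  3≤5≤7 ✓
Π(2lᵢ+1) = 11×5×11 = 605
triangle coeff Δ(5,2,5) = 1/38610
Σ_t [0,2]: t=0:+1/2880 t=1:−1/576 t=2:+1/2880 = -1/960
(3j)²=10/429 [(5 2 5; 0 0 0)], sign=+1
Σ_t [0,0]: t=0:+1/161280 = 1/161280
(3j)²=1/143 [(5 2 5; -3 -2 5)], sign=+1
⇒ 4πI² = 50/507
I = (+1)√(50/507/(4π)) = 0.08858824

0.088588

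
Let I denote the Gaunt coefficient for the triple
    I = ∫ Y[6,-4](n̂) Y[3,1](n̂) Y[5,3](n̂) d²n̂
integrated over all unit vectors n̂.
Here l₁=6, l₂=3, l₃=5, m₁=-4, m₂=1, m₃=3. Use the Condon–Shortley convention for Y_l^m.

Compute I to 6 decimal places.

0.113950

Rules hold: Σm=0, L=14 even, 3≤5≤9.
N = 13·7·11 = 1001
Δ = 4!·8!·2!/15! = 1/675675
Racah Σ t=1..3: t=1:−1/8640 t=2:+1/2304 t=3:−1/8640 = 7/34560
⇒ 3j(6 3 5; 0 0 0)² = 7/429, sgn -1
Racah Σ t=2..4: t=2:+1/322560 t=3:−1/30240 t=4:+1/69120 = -1/64512
⇒ 3j(6 3 5; -4 1 3)² = 10/1001, sgn -1
4πI² = N·(3j₀)²·(3jₘ)² = 70/429
I = +1·√(0.16317/4π) = 0.11395029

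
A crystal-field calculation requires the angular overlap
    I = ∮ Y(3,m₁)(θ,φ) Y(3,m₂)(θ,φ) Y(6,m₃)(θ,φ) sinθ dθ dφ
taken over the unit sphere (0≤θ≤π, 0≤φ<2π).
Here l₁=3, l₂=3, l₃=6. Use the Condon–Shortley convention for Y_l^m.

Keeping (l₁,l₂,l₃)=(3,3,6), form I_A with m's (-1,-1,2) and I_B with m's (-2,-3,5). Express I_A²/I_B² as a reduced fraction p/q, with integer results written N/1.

10/11

l's match ⇒ only the (l;m) 3-j factors differ between A and B.
A: triangle coeff Δ(3,3,6) = 1/12012; Σ_t [0,0]: t=0:+1/2304 = 1/2304; (3j)²=5/143 [(3 3 6; -1 -1 2)], sign=+1
B: triangle coeff Δ(3,3,6) = 1/12012; Σ_t [0,0]: t=0:+1/86400 = 1/86400; (3j)²=1/26 [(3 3 6; -2 -3 5)], sign=-1
I_A²/I_B² = (5/143)/(1/26) = 10/11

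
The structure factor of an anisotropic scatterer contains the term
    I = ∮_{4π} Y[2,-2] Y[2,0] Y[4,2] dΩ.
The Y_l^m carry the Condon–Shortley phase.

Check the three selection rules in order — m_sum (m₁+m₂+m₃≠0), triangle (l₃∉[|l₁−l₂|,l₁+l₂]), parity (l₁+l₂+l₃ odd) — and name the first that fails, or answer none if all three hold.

azimuthal sum: -2 + 0 + 2 = 0  ✓
0 ≤ 4 ≤ 4 (triangle on l)  ✓
L = 2 + 2 + 4 = 8 (even)  ✓

none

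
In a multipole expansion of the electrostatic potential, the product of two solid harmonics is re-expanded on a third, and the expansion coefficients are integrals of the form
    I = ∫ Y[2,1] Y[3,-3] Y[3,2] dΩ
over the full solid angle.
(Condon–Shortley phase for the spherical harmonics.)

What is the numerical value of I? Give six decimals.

-0.210261

Checks pass: Σm=0; 8 even; l₃=3∈[1,5].
(2·2+1)(2·3+1)(2·3+1) = 245
Δ: 2! 2! 4! / 9! → 1/3780
sum: t=0:+1/24 t=1:−1/4 t=2:+1/24 = -1/6
3j²(2 3 3; 0 0 0) = Δ·Π!·Σ² = 4/105  (sign +1)
sum: t=0:+1/48 = 1/48
3j²(2 3 3; 1 -3 2) = Δ·Π!·Σ² = 5/84  (sign -1)
combine: 4πI² = 245·4/105·5/84 = 5/9
take √, sign -1: I = -0.21026104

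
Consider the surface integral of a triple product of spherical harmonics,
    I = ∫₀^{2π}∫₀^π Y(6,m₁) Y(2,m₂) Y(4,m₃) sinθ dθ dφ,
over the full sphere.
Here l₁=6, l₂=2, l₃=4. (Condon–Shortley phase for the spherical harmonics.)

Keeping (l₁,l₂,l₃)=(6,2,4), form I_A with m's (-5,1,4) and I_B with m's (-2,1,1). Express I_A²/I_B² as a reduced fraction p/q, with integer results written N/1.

165/224

Same 6,2,4: normalisation and zero-m 3j drop out of the ratio.
A: Δ: 4! 8! 0! / 13! → 1/6435; sum: t=3:−1/241920 = -1/241920; 3j²(6 2 4; -5 1 4) = Δ·Π!·Σ² = 1/39  (sign -1)
B: Δ: 4! 8! 0! / 13! → 1/6435; sum: t=3:−1/4320 = -1/4320; 3j²(6 2 4; -2 1 1) = Δ·Π!·Σ² = 224/6435  (sign +1)
I_A²/I_B² = (1/39)/(224/6435) = 165/224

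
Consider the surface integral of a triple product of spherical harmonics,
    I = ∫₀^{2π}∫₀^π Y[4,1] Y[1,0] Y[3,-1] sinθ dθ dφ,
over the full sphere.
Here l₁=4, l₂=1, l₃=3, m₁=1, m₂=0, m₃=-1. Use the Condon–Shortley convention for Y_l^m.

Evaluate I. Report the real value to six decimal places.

m-sum 0 ✓  L=8 even ✓  3≤3≤5 ✓
Π(2lᵢ+1) = 9×3×7 = 189
triangle coeff Δ(4,1,3) = 1/252
Σ_t [1,1]: t=1:−1/36 = -1/36
(3j)²=4/63 [(4 1 3; 0 0 0)], sign=+1
Σ_t [1,1]: t=1:−1/48 = -1/48
(3j)²=5/84 [(4 1 3; 1 0 -1)], sign=-1
⇒ 4πI² = 5/7
I = (-1)√(5/7/(4π)) = -0.23841361

-0.238414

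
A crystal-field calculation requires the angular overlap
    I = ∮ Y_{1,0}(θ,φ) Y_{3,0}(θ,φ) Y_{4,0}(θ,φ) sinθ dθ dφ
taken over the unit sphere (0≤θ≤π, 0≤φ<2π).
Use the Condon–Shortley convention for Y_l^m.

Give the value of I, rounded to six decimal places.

0.246233

Rules hold: Σm=0, L=8 even, 2≤4≤4.
N = 3·7·9 = 189
Δ = 0!·2!·6!/9! = 1/252
Racah Σ t=0..0: t=0:+1/36 = 1/36
⇒ 3j(1 3 4; 0 0 0)² = 4/63, sgn +1
(m-triple is (0,0,0) — same symbol as above.)
4πI² = N·(3j₀)²·(3jₘ)² = 16/21
I = +1·√(0.761905/4π) = 0.24623252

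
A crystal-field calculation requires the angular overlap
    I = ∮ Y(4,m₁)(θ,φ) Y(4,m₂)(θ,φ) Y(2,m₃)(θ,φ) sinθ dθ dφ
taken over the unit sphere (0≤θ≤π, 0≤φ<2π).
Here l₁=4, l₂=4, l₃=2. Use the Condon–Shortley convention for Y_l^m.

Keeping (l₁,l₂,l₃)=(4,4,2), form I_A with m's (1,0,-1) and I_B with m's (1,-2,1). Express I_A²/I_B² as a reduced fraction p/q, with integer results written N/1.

Shared (l₁,l₂,l₃)=(4,4,2): N and (l;000)² cancel in I_A²/I_B².
A: Δ = 6!·2!·2!/11! = 1/13860; Racah Σ t=2..3: t=2:+1/96 t=3:−1/72 = -1/288; ⇒ 3j(4 4 2; 1 0 -1)² = 1/462, sgn +1
B: Δ = 6!·2!·2!/11! = 1/13860; Racah Σ t=1..2: t=1:−1/240 t=2:+1/96 = 1/160; ⇒ 3j(4 4 2; 1 -2 1)² = 27/1540, sgn -1
I_A²/I_B² = (1/462)/(27/1540) = 10/81

10/81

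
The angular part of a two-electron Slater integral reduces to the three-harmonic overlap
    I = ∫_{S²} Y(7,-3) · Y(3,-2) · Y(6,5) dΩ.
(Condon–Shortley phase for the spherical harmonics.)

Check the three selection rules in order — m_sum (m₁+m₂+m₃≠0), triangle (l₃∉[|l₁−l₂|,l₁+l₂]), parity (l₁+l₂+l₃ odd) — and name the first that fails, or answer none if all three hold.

none

azimuthal sum: -3 − 2 + 5 = 0  ✓
4 ≤ 6 ≤ 10 (triangle on l)  ✓
L = 7 + 3 + 6 = 16 (even)  ✓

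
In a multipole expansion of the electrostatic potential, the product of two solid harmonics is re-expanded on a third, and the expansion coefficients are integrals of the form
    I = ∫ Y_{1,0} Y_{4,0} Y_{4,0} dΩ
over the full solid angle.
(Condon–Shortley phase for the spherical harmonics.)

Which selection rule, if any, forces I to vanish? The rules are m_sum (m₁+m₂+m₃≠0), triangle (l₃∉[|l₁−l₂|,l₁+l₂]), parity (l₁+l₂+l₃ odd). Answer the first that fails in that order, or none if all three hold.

Σmᵢ = 0  ✓
l₃∈[|l₁−l₂|,l₁+l₂]=[3,5], have l₃=4  ✓
Σlᵢ = 9 ⇒ odd  ✗

parity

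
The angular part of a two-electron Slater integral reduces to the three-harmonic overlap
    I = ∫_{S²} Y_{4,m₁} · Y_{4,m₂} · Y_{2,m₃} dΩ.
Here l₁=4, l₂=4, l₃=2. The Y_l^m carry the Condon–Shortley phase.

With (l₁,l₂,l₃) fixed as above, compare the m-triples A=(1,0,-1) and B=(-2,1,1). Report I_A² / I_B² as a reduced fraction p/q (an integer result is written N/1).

Same 4,4,2: normalisation and zero-m 3j drop out of the ratio.
A: Δ: 6! 2! 2! / 11! → 1/13860; sum: t=2:+1/96 t=3:−1/72 = -1/288; 3j²(4 4 2; 1 0 -1) = Δ·Π!·Σ² = 1/462  (sign +1)
B: Δ: 6! 2! 2! / 11! → 1/13860; sum: t=4:+1/96 t=5:−1/240 = 1/160; 3j²(4 4 2; -2 1 1) = Δ·Π!·Σ² = 27/1540  (sign -1)
I_A²/I_B² = (1/462)/(27/1540) = 10/81

10/81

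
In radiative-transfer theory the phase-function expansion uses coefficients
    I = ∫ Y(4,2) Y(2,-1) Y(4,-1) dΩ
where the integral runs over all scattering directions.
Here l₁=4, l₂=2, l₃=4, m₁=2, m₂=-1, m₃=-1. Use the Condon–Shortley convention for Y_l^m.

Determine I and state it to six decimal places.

0.127700

Rules hold: Σm=0, L=10 even, 2≤4≤6.
N = 9·5·9 = 405
Δ = 2!·6!·2!/11! = 1/13860
Racah Σ t=0..2: t=0:+1/192 t=1:−1/36 t=2:+1/192 = -5/288
⇒ 3j(4 2 4; 0 0 0)² = 20/693, sgn -1
Racah Σ t=0..1: t=0:+1/96 t=1:−1/240 = 1/160
⇒ 3j(4 2 4; 2 -1 -1)² = 27/1540, sgn -1
4πI² = N·(3j₀)²·(3jₘ)² = 1215/5929
I = +1·√(0.204925/4π) = 0.12770047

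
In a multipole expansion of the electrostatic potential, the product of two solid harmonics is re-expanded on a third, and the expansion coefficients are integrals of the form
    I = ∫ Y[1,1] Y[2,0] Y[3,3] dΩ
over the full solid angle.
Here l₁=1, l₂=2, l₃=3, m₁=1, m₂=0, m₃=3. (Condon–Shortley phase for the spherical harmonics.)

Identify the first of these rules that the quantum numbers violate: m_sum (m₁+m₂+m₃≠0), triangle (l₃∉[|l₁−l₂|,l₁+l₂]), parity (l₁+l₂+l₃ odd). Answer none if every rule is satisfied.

azimuthal sum: 1 + 0 + 3 = 4  ✗
1 ≤ 3 ≤ 3 (triangle on l)
L = 1 + 2 + 3 = 6 (even)

m_sum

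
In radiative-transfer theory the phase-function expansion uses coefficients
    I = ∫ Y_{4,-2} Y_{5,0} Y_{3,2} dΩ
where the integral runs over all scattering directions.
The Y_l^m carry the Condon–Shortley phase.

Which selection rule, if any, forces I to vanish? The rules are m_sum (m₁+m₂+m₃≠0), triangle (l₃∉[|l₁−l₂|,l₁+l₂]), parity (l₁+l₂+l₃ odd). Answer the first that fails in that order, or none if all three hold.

m₁+m₂+m₃ = -2 + 0 + 2 = 0  ✓
triangle: |4−5|=1 ≤ l₃=3 ≤ 4+5=9  ✓
parity: l₁+l₂+l₃ = 12 is even  ✓

none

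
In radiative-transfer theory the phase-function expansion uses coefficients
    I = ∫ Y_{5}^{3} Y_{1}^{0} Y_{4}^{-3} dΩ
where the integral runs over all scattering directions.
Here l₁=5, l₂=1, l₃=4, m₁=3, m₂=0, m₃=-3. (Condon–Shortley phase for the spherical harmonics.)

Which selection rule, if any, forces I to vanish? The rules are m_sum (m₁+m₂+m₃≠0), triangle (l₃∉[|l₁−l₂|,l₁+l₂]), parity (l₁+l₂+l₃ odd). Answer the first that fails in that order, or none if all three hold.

Σmᵢ = 0  ✓
l₃∈[|l₁−l₂|,l₁+l₂]=[4,6], have l₃=4  ✓
Σlᵢ = 10 ⇒ even  ✓

none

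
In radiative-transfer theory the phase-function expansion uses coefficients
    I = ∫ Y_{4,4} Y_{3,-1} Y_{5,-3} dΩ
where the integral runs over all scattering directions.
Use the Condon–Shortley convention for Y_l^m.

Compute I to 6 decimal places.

0.169606

m-sum 0 ✓  L=12 even ✓  1≤5≤7 ✓
Π(2lᵢ+1) = 9×7×11 = 693
triangle coeff Δ(4,3,5) = 1/180180
Σ_t [0,2]: t=0:+1/576 t=1:−1/144 t=2:+1/576 = -1/288
(3j)²=20/1001 [(4 3 5; 0 0 0)], sign=+1
Σ_t [0,0]: t=0:+1/5760 = 1/5760
(3j)²=56/2145 [(4 3 5; 4 -1 -3)], sign=+1
⇒ 4πI² = 672/1859
I = (+1)√(672/1859/(4π)) = 0.16960553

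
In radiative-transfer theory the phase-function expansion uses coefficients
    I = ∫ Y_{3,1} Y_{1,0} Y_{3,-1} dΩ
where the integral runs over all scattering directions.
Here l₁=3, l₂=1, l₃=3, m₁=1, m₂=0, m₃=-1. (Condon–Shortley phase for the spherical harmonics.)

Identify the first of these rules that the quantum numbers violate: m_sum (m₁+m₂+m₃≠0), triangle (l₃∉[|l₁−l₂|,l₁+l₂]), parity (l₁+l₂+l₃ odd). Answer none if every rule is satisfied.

parity

azimuthal sum: 1 + 0 − 1 = 0  ✓
2 ≤ 3 ≤ 4 (triangle on l)  ✓
L = 3 + 1 + 3 = 7 (odd)  ✗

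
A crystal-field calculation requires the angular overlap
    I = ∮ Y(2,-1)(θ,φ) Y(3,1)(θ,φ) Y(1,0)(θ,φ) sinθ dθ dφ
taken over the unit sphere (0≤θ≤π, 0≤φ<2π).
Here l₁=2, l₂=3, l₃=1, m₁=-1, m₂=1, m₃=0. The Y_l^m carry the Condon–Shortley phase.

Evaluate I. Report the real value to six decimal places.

Checks pass: Σm=0; 6 even; l₃=1∈[1,5].
(2·2+1)(2·3+1)(2·1+1) = 105
Δ: 4! 0! 2! / 7! → 1/105
sum: t=2:+1/4 = 1/4
3j²(2 3 1; 0 0 0) = Δ·Π!·Σ² = 3/35  (sign -1)
sum: t=3:−1/6 = -1/6
3j²(2 3 1; -1 1 0) = Δ·Π!·Σ² = 8/105  (sign +1)
combine: 4πI² = 105·3/35·8/105 = 24/35
take √, sign -1: I = -0.23359668

-0.233597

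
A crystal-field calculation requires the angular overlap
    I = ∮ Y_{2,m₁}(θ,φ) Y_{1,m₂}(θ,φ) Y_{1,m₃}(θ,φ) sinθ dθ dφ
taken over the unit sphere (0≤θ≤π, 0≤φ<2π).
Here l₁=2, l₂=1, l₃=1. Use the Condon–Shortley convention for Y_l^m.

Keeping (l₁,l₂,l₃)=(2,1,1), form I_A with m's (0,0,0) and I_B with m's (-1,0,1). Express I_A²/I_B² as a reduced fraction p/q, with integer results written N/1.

4/3

Shared (l₁,l₂,l₃)=(2,1,1): N and (l;000)² cancel in I_A²/I_B².
A: Δ = 2!·2!·0!/5! = 1/30; Racah Σ t=1..1: t=1:−1/1 = -1/1; ⇒ 3j(2 1 1; 0 0 0)² = 2/15, sgn +1
B: Δ = 2!·2!·0!/5! = 1/30; Racah Σ t=1..1: t=1:−1/2 = -1/2; ⇒ 3j(2 1 1; -1 0 1)² = 1/10, sgn -1
I_A²/I_B² = (2/15)/(1/10) = 4/3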